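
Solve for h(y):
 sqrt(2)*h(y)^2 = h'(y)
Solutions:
 h(y) = -1/(C1 + sqrt(2)*y)


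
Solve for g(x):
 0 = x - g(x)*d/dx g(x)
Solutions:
 g(x) = -sqrt(C1 + x^2)
 g(x) = sqrt(C1 + x^2)


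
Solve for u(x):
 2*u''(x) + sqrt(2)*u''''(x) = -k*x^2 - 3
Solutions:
 u(x) = C1 + C2*x + C3*sin(2^(1/4)*x) + C4*cos(2^(1/4)*x) - k*x^4/24 + x^2*(sqrt(2)*k - 3)/4


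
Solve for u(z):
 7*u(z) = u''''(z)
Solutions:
 u(z) = C1*exp(-7^(1/4)*z) + C2*exp(7^(1/4)*z) + C3*sin(7^(1/4)*z) + C4*cos(7^(1/4)*z)


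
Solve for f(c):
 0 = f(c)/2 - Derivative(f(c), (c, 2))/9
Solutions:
 f(c) = C1*exp(-3*sqrt(2)*c/2) + C2*exp(3*sqrt(2)*c/2)


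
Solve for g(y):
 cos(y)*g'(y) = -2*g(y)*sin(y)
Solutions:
 g(y) = C1*cos(y)^2


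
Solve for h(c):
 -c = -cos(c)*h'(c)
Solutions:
 h(c) = C1 + Integral(c/cos(c), c)


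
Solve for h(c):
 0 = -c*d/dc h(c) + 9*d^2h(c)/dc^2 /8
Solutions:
 h(c) = C1 + C2*erfi(2*c/3)


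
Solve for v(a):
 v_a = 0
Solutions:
 v(a) = C1


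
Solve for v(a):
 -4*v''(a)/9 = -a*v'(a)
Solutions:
 v(a) = C1 + C2*erfi(3*sqrt(2)*a/4)


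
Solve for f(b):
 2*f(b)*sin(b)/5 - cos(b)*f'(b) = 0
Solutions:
 f(b) = C1/cos(b)^(2/5)


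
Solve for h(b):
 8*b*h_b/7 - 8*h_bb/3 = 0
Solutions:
 h(b) = C1 + C2*erfi(sqrt(42)*b/14)


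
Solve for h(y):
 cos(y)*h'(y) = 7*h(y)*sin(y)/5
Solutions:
 h(y) = C1/cos(y)^(7/5)


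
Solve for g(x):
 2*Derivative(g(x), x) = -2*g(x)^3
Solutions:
 g(x) = -sqrt(2)*sqrt(-1/(C1 - x))/2
 g(x) = sqrt(2)*sqrt(-1/(C1 - x))/2


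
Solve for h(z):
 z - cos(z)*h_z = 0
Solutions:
 h(z) = C1 + Integral(z/cos(z), z)


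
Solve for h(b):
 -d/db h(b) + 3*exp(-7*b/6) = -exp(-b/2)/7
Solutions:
 h(b) = C1 - 2*exp(-b/2)/7 - 18*exp(-7*b/6)/7


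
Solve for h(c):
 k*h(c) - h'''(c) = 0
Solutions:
 h(c) = C1*exp(c*k^(1/3)) + C2*exp(c*k^(1/3)*(-1 + sqrt(3)*I)/2) + C3*exp(-c*k^(1/3)*(1 + sqrt(3)*I)/2)


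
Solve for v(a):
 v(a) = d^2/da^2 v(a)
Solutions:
 v(a) = C1*exp(-a) + C2*exp(a)


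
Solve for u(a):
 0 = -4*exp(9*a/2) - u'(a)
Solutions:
 u(a) = C1 - 8*exp(9*a/2)/9


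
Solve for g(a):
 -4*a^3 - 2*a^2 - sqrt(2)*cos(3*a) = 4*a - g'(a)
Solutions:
 g(a) = C1 + a^4 + 2*a^3/3 + 2*a^2 + sqrt(2)*sin(3*a)/3


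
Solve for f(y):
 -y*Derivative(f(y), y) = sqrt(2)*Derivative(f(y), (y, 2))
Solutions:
 f(y) = C1 + C2*erf(2^(1/4)*y/2)


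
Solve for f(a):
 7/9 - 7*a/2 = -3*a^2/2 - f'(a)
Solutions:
 f(a) = C1 - a^3/2 + 7*a^2/4 - 7*a/9


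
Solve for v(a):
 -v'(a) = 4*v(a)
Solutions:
 v(a) = C1*exp(-4*a)


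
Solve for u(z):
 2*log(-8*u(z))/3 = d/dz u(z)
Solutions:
 -3*Integral(1/(log(-_y) + 3*log(2)), (_y, u(z)))/2 = C1 - z


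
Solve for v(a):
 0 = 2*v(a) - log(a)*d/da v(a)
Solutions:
 v(a) = C1*exp(2*li(a))


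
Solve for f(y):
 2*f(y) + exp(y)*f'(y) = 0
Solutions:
 f(y) = C1*exp(2*exp(-y))


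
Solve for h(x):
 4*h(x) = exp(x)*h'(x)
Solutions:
 h(x) = C1*exp(-4*exp(-x))


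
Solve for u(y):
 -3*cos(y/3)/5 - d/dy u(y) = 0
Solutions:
 u(y) = C1 - 9*sin(y/3)/5


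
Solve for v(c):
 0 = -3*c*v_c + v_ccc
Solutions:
 v(c) = C1 + Integral(C2*airyai(3^(1/3)*c) + C3*airybi(3^(1/3)*c), c)


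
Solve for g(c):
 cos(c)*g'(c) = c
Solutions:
 g(c) = C1 + Integral(c/cos(c), c)


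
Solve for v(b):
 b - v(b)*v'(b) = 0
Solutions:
 v(b) = -sqrt(C1 + b^2)
 v(b) = sqrt(C1 + b^2)


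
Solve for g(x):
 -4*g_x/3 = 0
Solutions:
 g(x) = C1


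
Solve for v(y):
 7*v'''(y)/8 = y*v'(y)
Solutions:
 v(y) = C1 + Integral(C2*airyai(2*7^(2/3)*y/7) + C3*airybi(2*7^(2/3)*y/7), y)


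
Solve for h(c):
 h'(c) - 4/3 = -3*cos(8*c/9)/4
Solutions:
 h(c) = C1 + 4*c/3 - 27*sin(8*c/9)/32


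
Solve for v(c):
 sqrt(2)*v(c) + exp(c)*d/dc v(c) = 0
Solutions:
 v(c) = C1*exp(sqrt(2)*exp(-c))


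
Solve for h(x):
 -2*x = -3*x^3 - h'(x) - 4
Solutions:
 h(x) = C1 - 3*x^4/4 + x^2 - 4*x


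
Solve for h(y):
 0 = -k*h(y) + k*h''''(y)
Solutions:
 h(y) = C1*exp(-y) + C2*exp(y) + C3*sin(y) + C4*cos(y)


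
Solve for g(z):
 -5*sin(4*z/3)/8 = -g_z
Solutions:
 g(z) = C1 - 15*cos(4*z/3)/32


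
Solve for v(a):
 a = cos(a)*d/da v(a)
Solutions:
 v(a) = C1 + Integral(a/cos(a), a)


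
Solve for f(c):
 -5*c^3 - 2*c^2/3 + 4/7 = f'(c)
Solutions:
 f(c) = C1 - 5*c^4/4 - 2*c^3/9 + 4*c/7


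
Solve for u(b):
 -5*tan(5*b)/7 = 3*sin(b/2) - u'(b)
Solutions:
 u(b) = C1 - log(cos(5*b))/7 - 6*cos(b/2)


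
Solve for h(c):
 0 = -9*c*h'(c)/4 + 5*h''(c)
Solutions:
 h(c) = C1 + C2*erfi(3*sqrt(10)*c/20)


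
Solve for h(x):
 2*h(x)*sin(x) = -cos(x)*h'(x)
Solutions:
 h(x) = C1*cos(x)^2


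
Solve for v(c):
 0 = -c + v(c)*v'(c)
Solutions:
 v(c) = -sqrt(C1 + c^2)
 v(c) = sqrt(C1 + c^2)


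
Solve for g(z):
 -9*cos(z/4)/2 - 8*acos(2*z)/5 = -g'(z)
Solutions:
 g(z) = C1 + 8*z*acos(2*z)/5 - 4*sqrt(1 - 4*z^2)/5 + 18*sin(z/4)


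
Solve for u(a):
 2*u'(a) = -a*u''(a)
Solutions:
 u(a) = C1 + C2/a


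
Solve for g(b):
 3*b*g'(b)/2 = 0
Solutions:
 g(b) = C1


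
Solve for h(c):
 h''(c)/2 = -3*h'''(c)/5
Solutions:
 h(c) = C1 + C2*c + C3*exp(-5*c/6)


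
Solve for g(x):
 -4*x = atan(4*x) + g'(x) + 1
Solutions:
 g(x) = C1 - 2*x^2 - x*atan(4*x) - x + log(16*x^2 + 1)/8


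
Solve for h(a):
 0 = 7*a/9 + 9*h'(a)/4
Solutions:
 h(a) = C1 - 14*a^2/81


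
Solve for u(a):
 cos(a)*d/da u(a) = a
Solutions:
 u(a) = C1 + Integral(a/cos(a), a)


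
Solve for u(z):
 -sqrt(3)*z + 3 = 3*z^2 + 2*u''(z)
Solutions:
 u(z) = C1 + C2*z - z^4/8 - sqrt(3)*z^3/12 + 3*z^2/4


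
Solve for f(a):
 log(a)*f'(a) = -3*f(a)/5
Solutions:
 f(a) = C1*exp(-3*li(a)/5)


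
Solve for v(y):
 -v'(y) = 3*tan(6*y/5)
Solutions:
 v(y) = C1 + 5*log(cos(6*y/5))/2


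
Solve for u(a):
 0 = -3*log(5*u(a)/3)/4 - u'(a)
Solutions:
 -4*Integral(1/(-log(_y) - log(5) + log(3)), (_y, u(a)))/3 = C1 - a


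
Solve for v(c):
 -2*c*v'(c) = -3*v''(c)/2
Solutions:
 v(c) = C1 + C2*erfi(sqrt(6)*c/3)


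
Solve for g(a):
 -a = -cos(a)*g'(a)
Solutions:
 g(a) = C1 + Integral(a/cos(a), a)


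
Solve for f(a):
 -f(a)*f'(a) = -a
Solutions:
 f(a) = -sqrt(C1 + a^2)
 f(a) = sqrt(C1 + a^2)


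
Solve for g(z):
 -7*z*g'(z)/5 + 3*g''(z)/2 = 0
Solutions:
 g(z) = C1 + C2*erfi(sqrt(105)*z/15)


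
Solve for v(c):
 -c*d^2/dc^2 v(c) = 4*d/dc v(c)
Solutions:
 v(c) = C1 + C2/c^3


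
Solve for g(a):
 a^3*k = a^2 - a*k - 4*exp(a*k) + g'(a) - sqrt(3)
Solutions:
 g(a) = C1 + a^4*k/4 - a^3/3 + a^2*k/2 + sqrt(3)*a + 4*exp(a*k)/k


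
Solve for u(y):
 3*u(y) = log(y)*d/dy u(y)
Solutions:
 u(y) = C1*exp(3*li(y))


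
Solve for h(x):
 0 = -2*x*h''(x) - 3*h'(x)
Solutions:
 h(x) = C1 + C2/sqrt(x)


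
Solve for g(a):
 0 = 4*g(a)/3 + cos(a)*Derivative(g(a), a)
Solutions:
 g(a) = C1*(sin(a) - 1)^(2/3)/(sin(a) + 1)^(2/3)


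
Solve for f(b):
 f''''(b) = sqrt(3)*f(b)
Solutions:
 f(b) = C1*exp(-3^(1/8)*b) + C2*exp(3^(1/8)*b) + C3*sin(3^(1/8)*b) + C4*cos(3^(1/8)*b)


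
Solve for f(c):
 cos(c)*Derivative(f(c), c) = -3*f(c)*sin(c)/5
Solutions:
 f(c) = C1*cos(c)^(3/5)


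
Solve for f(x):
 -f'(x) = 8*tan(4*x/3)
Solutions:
 f(x) = C1 + 6*log(cos(4*x/3))


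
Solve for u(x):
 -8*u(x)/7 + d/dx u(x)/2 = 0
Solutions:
 u(x) = C1*exp(16*x/7)


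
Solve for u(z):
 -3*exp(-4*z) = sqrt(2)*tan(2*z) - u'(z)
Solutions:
 u(z) = C1 + sqrt(2)*log(tan(2*z)^2 + 1)/4 - 3*exp(-4*z)/4


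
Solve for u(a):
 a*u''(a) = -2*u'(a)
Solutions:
 u(a) = C1 + C2/a


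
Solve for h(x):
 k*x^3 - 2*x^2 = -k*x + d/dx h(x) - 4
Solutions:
 h(x) = C1 + k*x^4/4 + k*x^2/2 - 2*x^3/3 + 4*x


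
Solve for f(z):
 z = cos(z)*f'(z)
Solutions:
 f(z) = C1 + Integral(z/cos(z), z)


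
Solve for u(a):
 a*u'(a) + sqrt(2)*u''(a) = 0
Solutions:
 u(a) = C1 + C2*erf(2^(1/4)*a/2)


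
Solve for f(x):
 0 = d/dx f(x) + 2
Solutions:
 f(x) = C1 - 2*x


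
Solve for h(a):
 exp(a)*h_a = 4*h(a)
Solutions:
 h(a) = C1*exp(-4*exp(-a))


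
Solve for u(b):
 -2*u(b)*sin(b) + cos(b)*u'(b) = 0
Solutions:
 u(b) = C1/cos(b)^2


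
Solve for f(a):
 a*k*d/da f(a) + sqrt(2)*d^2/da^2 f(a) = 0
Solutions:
 f(a) = Piecewise((-2^(3/4)*sqrt(pi)*C1*erf(2^(1/4)*a*sqrt(k)/2)/(2*sqrt(k)) - C2, (k > 0) | (k < 0)), (-C1*a - C2, True))


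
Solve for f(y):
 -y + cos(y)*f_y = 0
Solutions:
 f(y) = C1 + Integral(y/cos(y), y)


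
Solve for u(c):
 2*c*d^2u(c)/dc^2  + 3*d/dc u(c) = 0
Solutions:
 u(c) = C1 + C2/sqrt(c)


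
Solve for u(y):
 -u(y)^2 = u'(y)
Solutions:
 u(y) = 1/(C1 + y)


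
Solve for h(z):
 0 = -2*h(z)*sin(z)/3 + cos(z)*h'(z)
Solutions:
 h(z) = C1/cos(z)^(2/3)


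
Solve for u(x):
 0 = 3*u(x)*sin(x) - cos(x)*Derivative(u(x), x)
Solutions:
 u(x) = C1/cos(x)^3


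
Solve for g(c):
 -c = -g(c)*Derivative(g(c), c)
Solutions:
 g(c) = -sqrt(C1 + c^2)
 g(c) = sqrt(C1 + c^2)


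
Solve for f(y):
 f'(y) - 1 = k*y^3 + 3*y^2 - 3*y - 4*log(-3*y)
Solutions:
 f(y) = C1 + k*y^4/4 + y^3 - 3*y^2/2 - 4*y*log(-y) + y*(5 - 4*log(3))


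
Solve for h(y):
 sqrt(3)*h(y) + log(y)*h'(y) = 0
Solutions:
 h(y) = C1*exp(-sqrt(3)*li(y))


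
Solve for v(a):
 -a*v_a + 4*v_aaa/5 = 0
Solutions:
 v(a) = C1 + Integral(C2*airyai(10^(1/3)*a/2) + C3*airybi(10^(1/3)*a/2), a)


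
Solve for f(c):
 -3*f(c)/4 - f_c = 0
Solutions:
 f(c) = C1*exp(-3*c/4)


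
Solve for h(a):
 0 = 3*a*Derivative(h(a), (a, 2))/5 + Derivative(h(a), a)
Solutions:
 h(a) = C1 + C2/a^(2/3)


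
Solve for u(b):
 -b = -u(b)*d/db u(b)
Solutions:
 u(b) = -sqrt(C1 + b^2)
 u(b) = sqrt(C1 + b^2)


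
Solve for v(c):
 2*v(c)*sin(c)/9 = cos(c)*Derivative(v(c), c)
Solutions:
 v(c) = C1/cos(c)^(2/9)


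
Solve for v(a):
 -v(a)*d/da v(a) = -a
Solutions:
 v(a) = -sqrt(C1 + a^2)
 v(a) = sqrt(C1 + a^2)


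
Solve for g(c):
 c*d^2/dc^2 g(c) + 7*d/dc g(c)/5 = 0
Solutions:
 g(c) = C1 + C2/c^(2/5)


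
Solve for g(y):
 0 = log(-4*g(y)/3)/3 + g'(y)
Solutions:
 3*Integral(1/(log(-_y) - log(3) + 2*log(2)), (_y, g(y))) = C1 - y


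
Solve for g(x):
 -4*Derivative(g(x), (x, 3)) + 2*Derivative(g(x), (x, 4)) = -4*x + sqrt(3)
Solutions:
 g(x) = C1 + C2*x + C3*x^2 + C4*exp(2*x) + x^4/24 + x^3*(2 - sqrt(3))/24


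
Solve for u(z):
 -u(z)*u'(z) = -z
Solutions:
 u(z) = -sqrt(C1 + z^2)
 u(z) = sqrt(C1 + z^2)


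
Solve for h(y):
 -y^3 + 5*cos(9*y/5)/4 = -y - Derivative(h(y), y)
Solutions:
 h(y) = C1 + y^4/4 - y^2/2 - 25*sin(9*y/5)/36


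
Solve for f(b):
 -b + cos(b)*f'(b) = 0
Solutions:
 f(b) = C1 + Integral(b/cos(b), b)


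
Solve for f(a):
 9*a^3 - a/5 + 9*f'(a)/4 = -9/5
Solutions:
 f(a) = C1 - a^4 + 2*a^2/45 - 4*a/5


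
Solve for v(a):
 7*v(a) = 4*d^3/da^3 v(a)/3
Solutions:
 v(a) = C3*exp(42^(1/3)*a/2) + (C1*sin(14^(1/3)*3^(5/6)*a/4) + C2*cos(14^(1/3)*3^(5/6)*a/4))*exp(-42^(1/3)*a/4)


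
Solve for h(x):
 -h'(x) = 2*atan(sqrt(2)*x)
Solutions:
 h(x) = C1 - 2*x*atan(sqrt(2)*x) + sqrt(2)*log(2*x^2 + 1)/2


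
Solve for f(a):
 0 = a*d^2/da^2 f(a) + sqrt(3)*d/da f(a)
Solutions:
 f(a) = C1 + C2*a^(1 - sqrt(3))


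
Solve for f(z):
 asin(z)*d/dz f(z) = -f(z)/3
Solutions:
 f(z) = C1*exp(-Integral(1/asin(z), z)/3)


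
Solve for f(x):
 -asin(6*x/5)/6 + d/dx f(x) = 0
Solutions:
 f(x) = C1 + x*asin(6*x/5)/6 + sqrt(25 - 36*x^2)/36


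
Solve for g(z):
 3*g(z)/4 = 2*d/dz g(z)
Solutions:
 g(z) = C1*exp(3*z/8)


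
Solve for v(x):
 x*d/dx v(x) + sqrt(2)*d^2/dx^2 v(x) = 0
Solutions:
 v(x) = C1 + C2*erf(2^(1/4)*x/2)


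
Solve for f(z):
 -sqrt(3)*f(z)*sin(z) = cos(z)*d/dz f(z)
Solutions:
 f(z) = C1*cos(z)^(sqrt(3))


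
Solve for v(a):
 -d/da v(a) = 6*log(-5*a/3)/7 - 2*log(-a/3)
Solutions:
 v(a) = C1 + 8*a*log(-a)/7 + a*(-log(46875)/7 - 8/7 - log(3))


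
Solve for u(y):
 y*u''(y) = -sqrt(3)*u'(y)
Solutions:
 u(y) = C1 + C2*y^(1 - sqrt(3))


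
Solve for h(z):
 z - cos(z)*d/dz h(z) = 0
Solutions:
 h(z) = C1 + Integral(z/cos(z), z)


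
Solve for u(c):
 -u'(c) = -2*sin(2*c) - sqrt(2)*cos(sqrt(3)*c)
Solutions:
 u(c) = C1 + sqrt(6)*sin(sqrt(3)*c)/3 - cos(2*c)


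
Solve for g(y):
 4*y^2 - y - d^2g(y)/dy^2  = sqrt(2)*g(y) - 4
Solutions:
 g(y) = C1*sin(2^(1/4)*y) + C2*cos(2^(1/4)*y) + 2*sqrt(2)*y^2 - sqrt(2)*y/2 - 4 + 2*sqrt(2)


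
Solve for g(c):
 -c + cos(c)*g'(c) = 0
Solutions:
 g(c) = C1 + Integral(c/cos(c), c)


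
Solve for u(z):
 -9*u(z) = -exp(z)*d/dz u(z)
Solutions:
 u(z) = C1*exp(-9*exp(-z))


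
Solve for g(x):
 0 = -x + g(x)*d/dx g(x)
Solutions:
 g(x) = -sqrt(C1 + x^2)
 g(x) = sqrt(C1 + x^2)


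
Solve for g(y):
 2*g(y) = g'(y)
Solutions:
 g(y) = C1*exp(2*y)


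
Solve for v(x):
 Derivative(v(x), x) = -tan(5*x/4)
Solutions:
 v(x) = C1 + 4*log(cos(5*x/4))/5


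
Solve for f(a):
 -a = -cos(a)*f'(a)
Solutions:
 f(a) = C1 + Integral(a/cos(a), a)


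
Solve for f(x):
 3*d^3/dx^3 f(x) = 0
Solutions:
 f(x) = C1 + C2*x + C3*x^2


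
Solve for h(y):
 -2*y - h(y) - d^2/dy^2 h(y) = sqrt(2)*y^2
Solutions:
 h(y) = C1*sin(y) + C2*cos(y) - sqrt(2)*y^2 - 2*y + 2*sqrt(2)


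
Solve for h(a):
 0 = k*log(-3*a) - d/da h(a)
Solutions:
 h(a) = C1 + a*k*log(-a) + a*k*(-1 + log(3))


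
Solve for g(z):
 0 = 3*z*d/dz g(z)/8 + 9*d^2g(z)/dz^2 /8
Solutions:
 g(z) = C1 + C2*erf(sqrt(6)*z/6)


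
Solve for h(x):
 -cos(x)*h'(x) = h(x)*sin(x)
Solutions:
 h(x) = C1*cos(x)


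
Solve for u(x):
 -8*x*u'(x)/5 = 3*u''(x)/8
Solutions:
 u(x) = C1 + C2*erf(4*sqrt(30)*x/15)


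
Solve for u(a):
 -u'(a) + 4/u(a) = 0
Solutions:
 u(a) = -sqrt(C1 + 8*a)
 u(a) = sqrt(C1 + 8*a)


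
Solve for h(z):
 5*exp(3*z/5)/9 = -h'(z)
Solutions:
 h(z) = C1 - 25*exp(3*z/5)/27


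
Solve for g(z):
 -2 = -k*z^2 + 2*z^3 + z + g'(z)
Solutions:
 g(z) = C1 + k*z^3/3 - z^4/2 - z^2/2 - 2*z


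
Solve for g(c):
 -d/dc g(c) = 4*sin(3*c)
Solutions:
 g(c) = C1 + 4*cos(3*c)/3


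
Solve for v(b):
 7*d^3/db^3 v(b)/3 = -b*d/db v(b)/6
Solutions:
 v(b) = C1 + Integral(C2*airyai(-14^(2/3)*b/14) + C3*airybi(-14^(2/3)*b/14), b)


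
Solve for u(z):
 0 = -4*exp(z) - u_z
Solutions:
 u(z) = C1 - 4*exp(z)


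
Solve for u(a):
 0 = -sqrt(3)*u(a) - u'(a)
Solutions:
 u(a) = C1*exp(-sqrt(3)*a)


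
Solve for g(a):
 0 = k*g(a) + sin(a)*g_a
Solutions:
 g(a) = C1*exp(k*(-log(cos(a) - 1) + log(cos(a) + 1))/2)


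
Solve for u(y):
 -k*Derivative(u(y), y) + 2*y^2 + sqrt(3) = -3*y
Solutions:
 u(y) = C1 + 2*y^3/(3*k) + 3*y^2/(2*k) + sqrt(3)*y/k


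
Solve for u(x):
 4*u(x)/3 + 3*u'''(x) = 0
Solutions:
 u(x) = C3*exp(-2^(2/3)*3^(1/3)*x/3) + (C1*sin(2^(2/3)*3^(5/6)*x/6) + C2*cos(2^(2/3)*3^(5/6)*x/6))*exp(2^(2/3)*3^(1/3)*x/6)


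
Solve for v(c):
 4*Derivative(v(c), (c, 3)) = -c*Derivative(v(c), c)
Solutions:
 v(c) = C1 + Integral(C2*airyai(-2^(1/3)*c/2) + C3*airybi(-2^(1/3)*c/2), c)


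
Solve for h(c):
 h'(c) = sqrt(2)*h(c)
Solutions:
 h(c) = C1*exp(sqrt(2)*c)


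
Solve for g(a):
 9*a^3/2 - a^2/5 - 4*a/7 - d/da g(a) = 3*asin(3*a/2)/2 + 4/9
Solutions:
 g(a) = C1 + 9*a^4/8 - a^3/15 - 2*a^2/7 - 3*a*asin(3*a/2)/2 - 4*a/9 - sqrt(4 - 9*a^2)/2


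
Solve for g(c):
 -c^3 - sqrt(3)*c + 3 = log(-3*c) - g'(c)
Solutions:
 g(c) = C1 + c^4/4 + sqrt(3)*c^2/2 + c*log(-c) + c*(-4 + log(3))


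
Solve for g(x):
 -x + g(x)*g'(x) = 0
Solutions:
 g(x) = -sqrt(C1 + x^2)
 g(x) = sqrt(C1 + x^2)


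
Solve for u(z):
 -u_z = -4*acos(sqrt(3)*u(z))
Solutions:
 Integral(1/acos(sqrt(3)*_y), (_y, u(z))) = C1 + 4*z


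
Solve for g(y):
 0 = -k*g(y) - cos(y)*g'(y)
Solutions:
 g(y) = C1*exp(k*(log(sin(y) - 1) - log(sin(y) + 1))/2)


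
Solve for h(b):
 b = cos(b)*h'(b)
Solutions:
 h(b) = C1 + Integral(b/cos(b), b)


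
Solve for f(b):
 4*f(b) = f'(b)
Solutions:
 f(b) = C1*exp(4*b)


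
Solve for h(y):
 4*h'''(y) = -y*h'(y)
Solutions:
 h(y) = C1 + Integral(C2*airyai(-2^(1/3)*y/2) + C3*airybi(-2^(1/3)*y/2), y)


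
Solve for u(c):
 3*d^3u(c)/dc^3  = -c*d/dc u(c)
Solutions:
 u(c) = C1 + Integral(C2*airyai(-3^(2/3)*c/3) + C3*airybi(-3^(2/3)*c/3), c)


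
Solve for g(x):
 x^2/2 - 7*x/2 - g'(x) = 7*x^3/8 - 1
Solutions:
 g(x) = C1 - 7*x^4/32 + x^3/6 - 7*x^2/4 + x


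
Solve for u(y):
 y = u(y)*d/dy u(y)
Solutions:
 u(y) = -sqrt(C1 + y^2)
 u(y) = sqrt(C1 + y^2)


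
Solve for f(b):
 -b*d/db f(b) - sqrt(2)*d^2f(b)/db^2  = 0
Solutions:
 f(b) = C1 + C2*erf(2^(1/4)*b/2)


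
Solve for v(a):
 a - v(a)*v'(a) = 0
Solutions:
 v(a) = -sqrt(C1 + a^2)
 v(a) = sqrt(C1 + a^2)


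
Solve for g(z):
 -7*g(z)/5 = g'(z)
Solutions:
 g(z) = C1*exp(-7*z/5)


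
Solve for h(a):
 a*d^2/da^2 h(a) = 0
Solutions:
 h(a) = C1 + C2*a


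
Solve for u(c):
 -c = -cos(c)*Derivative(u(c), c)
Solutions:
 u(c) = C1 + Integral(c/cos(c), c)


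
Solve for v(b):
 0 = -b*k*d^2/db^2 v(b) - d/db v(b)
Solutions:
 v(b) = C1 + b^(((re(k) - 1)*re(k) + im(k)^2)/(re(k)^2 + im(k)^2))*(C2*sin(log(b)*Abs(im(k))/(re(k)^2 + im(k)^2)) + C3*cos(log(b)*im(k)/(re(k)^2 + im(k)^2)))


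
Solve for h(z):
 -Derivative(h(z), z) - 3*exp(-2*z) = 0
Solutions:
 h(z) = C1 + 3*exp(-2*z)/2


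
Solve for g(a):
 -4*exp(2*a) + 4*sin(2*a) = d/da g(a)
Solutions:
 g(a) = C1 - 2*exp(2*a) - 2*cos(2*a)


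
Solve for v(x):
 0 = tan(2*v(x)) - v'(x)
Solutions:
 v(x) = -asin(C1*exp(2*x))/2 + pi/2
 v(x) = asin(C1*exp(2*x))/2


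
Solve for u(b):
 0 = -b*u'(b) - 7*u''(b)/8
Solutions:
 u(b) = C1 + C2*erf(2*sqrt(7)*b/7)


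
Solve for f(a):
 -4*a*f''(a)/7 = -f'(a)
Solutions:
 f(a) = C1 + C2*a^(11/4)


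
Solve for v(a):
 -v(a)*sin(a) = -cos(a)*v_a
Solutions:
 v(a) = C1/cos(a)


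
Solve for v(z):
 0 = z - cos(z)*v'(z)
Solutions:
 v(z) = C1 + Integral(z/cos(z), z)


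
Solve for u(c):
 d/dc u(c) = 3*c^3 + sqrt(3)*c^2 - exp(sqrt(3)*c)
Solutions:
 u(c) = C1 + 3*c^4/4 + sqrt(3)*c^3/3 - sqrt(3)*exp(sqrt(3)*c)/3


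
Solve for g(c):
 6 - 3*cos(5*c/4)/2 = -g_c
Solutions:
 g(c) = C1 - 6*c + 6*sin(5*c/4)/5


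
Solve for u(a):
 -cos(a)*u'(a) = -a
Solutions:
 u(a) = C1 + Integral(a/cos(a), a)


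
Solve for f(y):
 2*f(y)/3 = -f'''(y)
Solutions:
 f(y) = C3*exp(-2^(1/3)*3^(2/3)*y/3) + (C1*sin(2^(1/3)*3^(1/6)*y/2) + C2*cos(2^(1/3)*3^(1/6)*y/2))*exp(2^(1/3)*3^(2/3)*y/6)


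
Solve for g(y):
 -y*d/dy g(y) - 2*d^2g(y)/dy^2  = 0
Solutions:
 g(y) = C1 + C2*erf(y/2)


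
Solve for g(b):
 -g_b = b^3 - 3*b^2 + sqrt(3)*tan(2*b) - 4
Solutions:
 g(b) = C1 - b^4/4 + b^3 + 4*b + sqrt(3)*log(cos(2*b))/2


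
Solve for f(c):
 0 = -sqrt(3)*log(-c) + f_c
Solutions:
 f(c) = C1 + sqrt(3)*c*log(-c) - sqrt(3)*c


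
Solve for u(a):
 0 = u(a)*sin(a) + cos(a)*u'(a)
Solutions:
 u(a) = C1*cos(a)


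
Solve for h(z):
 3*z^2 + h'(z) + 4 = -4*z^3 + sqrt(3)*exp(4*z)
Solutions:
 h(z) = C1 - z^4 - z^3 - 4*z + sqrt(3)*exp(4*z)/4


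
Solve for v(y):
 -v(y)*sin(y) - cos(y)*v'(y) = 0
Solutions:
 v(y) = C1*cos(y)


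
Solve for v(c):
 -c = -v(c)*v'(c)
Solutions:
 v(c) = -sqrt(C1 + c^2)
 v(c) = sqrt(C1 + c^2)


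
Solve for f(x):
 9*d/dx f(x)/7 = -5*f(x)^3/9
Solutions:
 f(x) = -9*sqrt(2)*sqrt(-1/(C1 - 35*x))/2
 f(x) = 9*sqrt(2)*sqrt(-1/(C1 - 35*x))/2


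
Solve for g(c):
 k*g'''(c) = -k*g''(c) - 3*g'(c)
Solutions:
 g(c) = C1 + C2*exp(c*(-1 + sqrt(k*(k - 12))/k)/2) + C3*exp(-c*(1 + sqrt(k*(k - 12))/k)/2)


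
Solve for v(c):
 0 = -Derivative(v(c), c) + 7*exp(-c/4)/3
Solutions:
 v(c) = C1 - 28*exp(-c/4)/3


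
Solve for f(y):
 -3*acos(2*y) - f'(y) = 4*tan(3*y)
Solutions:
 f(y) = C1 - 3*y*acos(2*y) + 3*sqrt(1 - 4*y^2)/2 + 4*log(cos(3*y))/3


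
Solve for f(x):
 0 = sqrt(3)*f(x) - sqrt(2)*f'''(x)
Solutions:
 f(x) = C3*exp(2^(5/6)*3^(1/6)*x/2) + (C1*sin(2^(5/6)*3^(2/3)*x/4) + C2*cos(2^(5/6)*3^(2/3)*x/4))*exp(-2^(5/6)*3^(1/6)*x/4)


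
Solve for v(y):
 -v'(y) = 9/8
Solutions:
 v(y) = C1 - 9*y/8


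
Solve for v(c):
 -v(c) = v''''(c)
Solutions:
 v(c) = (C1*sin(sqrt(2)*c/2) + C2*cos(sqrt(2)*c/2))*exp(-sqrt(2)*c/2) + (C3*sin(sqrt(2)*c/2) + C4*cos(sqrt(2)*c/2))*exp(sqrt(2)*c/2)


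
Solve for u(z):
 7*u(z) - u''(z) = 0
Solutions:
 u(z) = C1*exp(-sqrt(7)*z) + C2*exp(sqrt(7)*z)


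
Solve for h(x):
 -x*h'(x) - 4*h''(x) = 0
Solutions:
 h(x) = C1 + C2*erf(sqrt(2)*x/4)


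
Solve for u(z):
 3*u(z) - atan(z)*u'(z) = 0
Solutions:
 u(z) = C1*exp(3*Integral(1/atan(z), z))


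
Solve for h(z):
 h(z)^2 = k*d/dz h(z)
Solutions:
 h(z) = -k/(C1*k + z)


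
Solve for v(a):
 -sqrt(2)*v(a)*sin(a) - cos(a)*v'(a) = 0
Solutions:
 v(a) = C1*cos(a)^(sqrt(2))


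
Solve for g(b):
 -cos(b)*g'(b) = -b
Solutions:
 g(b) = C1 + Integral(b/cos(b), b)


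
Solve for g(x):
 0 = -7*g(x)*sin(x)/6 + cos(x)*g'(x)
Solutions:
 g(x) = C1/cos(x)^(7/6)


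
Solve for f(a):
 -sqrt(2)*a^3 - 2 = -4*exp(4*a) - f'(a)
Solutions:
 f(a) = C1 + sqrt(2)*a^4/4 + 2*a - exp(4*a)


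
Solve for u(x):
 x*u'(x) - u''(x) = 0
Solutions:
 u(x) = C1 + C2*erfi(sqrt(2)*x/2)


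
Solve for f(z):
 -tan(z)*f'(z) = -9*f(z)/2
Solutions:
 f(z) = C1*sin(z)^(9/2)


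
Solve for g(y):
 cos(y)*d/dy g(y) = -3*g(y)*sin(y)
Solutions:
 g(y) = C1*cos(y)^3


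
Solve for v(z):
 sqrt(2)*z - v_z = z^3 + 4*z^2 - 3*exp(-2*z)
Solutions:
 v(z) = C1 - z^4/4 - 4*z^3/3 + sqrt(2)*z^2/2 - 3*exp(-2*z)/2


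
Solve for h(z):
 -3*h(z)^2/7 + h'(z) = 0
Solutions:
 h(z) = -7/(C1 + 3*z)


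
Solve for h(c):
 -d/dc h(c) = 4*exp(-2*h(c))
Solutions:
 h(c) = log(-sqrt(C1 - 8*c))
 h(c) = log(C1 - 8*c)/2


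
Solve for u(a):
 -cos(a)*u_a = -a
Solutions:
 u(a) = C1 + Integral(a/cos(a), a)


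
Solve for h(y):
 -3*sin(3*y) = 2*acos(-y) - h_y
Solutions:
 h(y) = C1 + 2*y*acos(-y) + 2*sqrt(1 - y^2) - cos(3*y)


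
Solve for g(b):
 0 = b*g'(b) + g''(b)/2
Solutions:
 g(b) = C1 + C2*erf(b)


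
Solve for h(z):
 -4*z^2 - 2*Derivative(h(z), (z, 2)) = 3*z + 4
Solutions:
 h(z) = C1 + C2*z - z^4/6 - z^3/4 - z^2


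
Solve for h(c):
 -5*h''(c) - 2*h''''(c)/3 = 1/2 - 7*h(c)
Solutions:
 h(c) = C1*exp(-c*sqrt(-15 + sqrt(393))/2) + C2*exp(c*sqrt(-15 + sqrt(393))/2) + C3*sin(c*sqrt(15 + sqrt(393))/2) + C4*cos(c*sqrt(15 + sqrt(393))/2) + 1/14


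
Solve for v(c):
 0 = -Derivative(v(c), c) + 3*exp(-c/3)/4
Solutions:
 v(c) = C1 - 9*exp(-c/3)/4


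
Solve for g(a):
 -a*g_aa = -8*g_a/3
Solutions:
 g(a) = C1 + C2*a^(11/3)


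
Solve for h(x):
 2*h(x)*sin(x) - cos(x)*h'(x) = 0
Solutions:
 h(x) = C1/cos(x)^2


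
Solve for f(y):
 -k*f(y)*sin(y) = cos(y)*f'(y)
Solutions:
 f(y) = C1*exp(k*log(cos(y)))


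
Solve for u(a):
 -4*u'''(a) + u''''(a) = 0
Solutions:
 u(a) = C1 + C2*a + C3*a^2 + C4*exp(4*a)


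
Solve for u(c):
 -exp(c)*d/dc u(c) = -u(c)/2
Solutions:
 u(c) = C1*exp(-exp(-c)/2)


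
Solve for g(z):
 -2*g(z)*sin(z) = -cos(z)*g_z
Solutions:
 g(z) = C1/cos(z)^2


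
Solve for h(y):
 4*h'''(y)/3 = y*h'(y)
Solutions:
 h(y) = C1 + Integral(C2*airyai(6^(1/3)*y/2) + C3*airybi(6^(1/3)*y/2), y)


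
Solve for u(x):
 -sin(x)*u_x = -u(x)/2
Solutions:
 u(x) = C1*(cos(x) - 1)^(1/4)/(cos(x) + 1)^(1/4)


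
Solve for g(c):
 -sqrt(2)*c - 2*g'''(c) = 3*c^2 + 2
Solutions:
 g(c) = C1 + C2*c + C3*c^2 - c^5/40 - sqrt(2)*c^4/48 - c^3/6


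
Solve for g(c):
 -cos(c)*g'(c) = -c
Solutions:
 g(c) = C1 + Integral(c/cos(c), c)


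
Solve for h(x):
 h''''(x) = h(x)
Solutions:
 h(x) = C1*exp(-x) + C2*exp(x) + C3*sin(x) + C4*cos(x)


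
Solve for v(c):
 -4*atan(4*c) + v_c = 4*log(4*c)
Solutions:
 v(c) = C1 + 4*c*log(c) + 4*c*atan(4*c) - 4*c + 8*c*log(2) - log(16*c^2 + 1)/2


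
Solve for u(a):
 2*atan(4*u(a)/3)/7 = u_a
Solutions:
 Integral(1/atan(4*_y/3), (_y, u(a))) = C1 + 2*a/7


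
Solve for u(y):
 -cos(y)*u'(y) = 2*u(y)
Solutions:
 u(y) = C1*(sin(y) - 1)/(sin(y) + 1)


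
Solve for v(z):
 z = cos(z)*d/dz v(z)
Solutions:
 v(z) = C1 + Integral(z/cos(z), z)


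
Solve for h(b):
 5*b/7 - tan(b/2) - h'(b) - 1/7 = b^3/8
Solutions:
 h(b) = C1 - b^4/32 + 5*b^2/14 - b/7 + 2*log(cos(b/2))


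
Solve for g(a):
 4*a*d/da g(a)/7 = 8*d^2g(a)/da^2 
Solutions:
 g(a) = C1 + C2*erfi(sqrt(7)*a/14)


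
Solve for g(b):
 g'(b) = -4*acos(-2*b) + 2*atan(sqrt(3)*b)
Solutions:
 g(b) = C1 - 4*b*acos(-2*b) + 2*b*atan(sqrt(3)*b) - 2*sqrt(1 - 4*b^2) - sqrt(3)*log(3*b^2 + 1)/3


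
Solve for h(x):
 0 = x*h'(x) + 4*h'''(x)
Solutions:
 h(x) = C1 + Integral(C2*airyai(-2^(1/3)*x/2) + C3*airybi(-2^(1/3)*x/2), x)


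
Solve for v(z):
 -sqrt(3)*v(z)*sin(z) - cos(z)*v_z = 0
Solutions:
 v(z) = C1*cos(z)^(sqrt(3))


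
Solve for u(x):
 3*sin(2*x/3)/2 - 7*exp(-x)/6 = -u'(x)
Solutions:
 u(x) = C1 + 9*cos(2*x/3)/4 - 7*exp(-x)/6


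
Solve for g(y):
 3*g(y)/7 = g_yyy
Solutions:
 g(y) = C3*exp(3^(1/3)*7^(2/3)*y/7) + (C1*sin(3^(5/6)*7^(2/3)*y/14) + C2*cos(3^(5/6)*7^(2/3)*y/14))*exp(-3^(1/3)*7^(2/3)*y/14)


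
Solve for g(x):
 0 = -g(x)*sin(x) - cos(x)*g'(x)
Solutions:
 g(x) = C1*cos(x)


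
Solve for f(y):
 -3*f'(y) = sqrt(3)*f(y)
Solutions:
 f(y) = C1*exp(-sqrt(3)*y/3)


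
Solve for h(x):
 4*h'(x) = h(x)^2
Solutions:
 h(x) = -4/(C1 + x)


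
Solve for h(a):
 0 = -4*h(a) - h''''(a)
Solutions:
 h(a) = (C1*sin(a) + C2*cos(a))*exp(-a) + (C3*sin(a) + C4*cos(a))*exp(a)


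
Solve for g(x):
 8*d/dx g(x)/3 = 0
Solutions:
 g(x) = C1


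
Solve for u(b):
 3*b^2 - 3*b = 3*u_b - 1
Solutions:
 u(b) = C1 + b^3/3 - b^2/2 + b/3


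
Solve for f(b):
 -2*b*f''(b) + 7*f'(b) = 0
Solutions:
 f(b) = C1 + C2*b^(9/2)


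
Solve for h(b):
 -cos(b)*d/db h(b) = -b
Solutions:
 h(b) = C1 + Integral(b/cos(b), b)


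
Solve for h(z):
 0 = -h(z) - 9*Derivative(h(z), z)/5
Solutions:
 h(z) = C1*exp(-5*z/9)


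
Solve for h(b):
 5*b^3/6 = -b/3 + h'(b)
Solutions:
 h(b) = C1 + 5*b^4/24 + b^2/6


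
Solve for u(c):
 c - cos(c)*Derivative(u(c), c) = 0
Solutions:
 u(c) = C1 + Integral(c/cos(c), c)


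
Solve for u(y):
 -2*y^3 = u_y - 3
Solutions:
 u(y) = C1 - y^4/2 + 3*y


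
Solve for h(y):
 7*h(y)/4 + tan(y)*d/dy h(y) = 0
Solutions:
 h(y) = C1/sin(y)^(7/4)


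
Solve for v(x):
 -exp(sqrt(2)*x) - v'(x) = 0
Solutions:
 v(x) = C1 - sqrt(2)*exp(sqrt(2)*x)/2


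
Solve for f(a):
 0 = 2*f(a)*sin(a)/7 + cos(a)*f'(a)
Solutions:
 f(a) = C1*cos(a)^(2/7)


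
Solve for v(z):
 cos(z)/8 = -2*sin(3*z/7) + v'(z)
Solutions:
 v(z) = C1 + sin(z)/8 - 14*cos(3*z/7)/3


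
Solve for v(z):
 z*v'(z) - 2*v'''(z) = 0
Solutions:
 v(z) = C1 + Integral(C2*airyai(2^(2/3)*z/2) + C3*airybi(2^(2/3)*z/2), z)


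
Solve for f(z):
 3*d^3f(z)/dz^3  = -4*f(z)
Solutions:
 f(z) = C3*exp(-6^(2/3)*z/3) + (C1*sin(2^(2/3)*3^(1/6)*z/2) + C2*cos(2^(2/3)*3^(1/6)*z/2))*exp(6^(2/3)*z/6)


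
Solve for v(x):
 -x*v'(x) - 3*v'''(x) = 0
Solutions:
 v(x) = C1 + Integral(C2*airyai(-3^(2/3)*x/3) + C3*airybi(-3^(2/3)*x/3), x)


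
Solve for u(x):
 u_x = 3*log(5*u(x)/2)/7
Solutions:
 7*Integral(1/(-log(_y) - log(5) + log(2)), (_y, u(x)))/3 = C1 - x


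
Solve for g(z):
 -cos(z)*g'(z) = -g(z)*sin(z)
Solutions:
 g(z) = C1/cos(z)


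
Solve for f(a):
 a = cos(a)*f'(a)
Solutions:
 f(a) = C1 + Integral(a/cos(a), a)


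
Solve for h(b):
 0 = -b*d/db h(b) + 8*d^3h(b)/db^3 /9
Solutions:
 h(b) = C1 + Integral(C2*airyai(3^(2/3)*b/2) + C3*airybi(3^(2/3)*b/2), b)


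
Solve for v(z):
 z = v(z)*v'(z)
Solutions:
 v(z) = -sqrt(C1 + z^2)
 v(z) = sqrt(C1 + z^2)


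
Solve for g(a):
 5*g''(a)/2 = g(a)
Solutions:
 g(a) = C1*exp(-sqrt(10)*a/5) + C2*exp(sqrt(10)*a/5)


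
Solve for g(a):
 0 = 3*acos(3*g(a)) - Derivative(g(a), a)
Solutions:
 Integral(1/acos(3*_y), (_y, g(a))) = C1 + 3*a


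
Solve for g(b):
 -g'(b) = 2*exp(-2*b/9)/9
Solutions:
 g(b) = C1 + exp(-2*b/9)


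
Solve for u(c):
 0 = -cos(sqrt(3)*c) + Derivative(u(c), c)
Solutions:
 u(c) = C1 + sqrt(3)*sin(sqrt(3)*c)/3


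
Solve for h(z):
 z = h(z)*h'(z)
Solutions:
 h(z) = -sqrt(C1 + z^2)
 h(z) = sqrt(C1 + z^2)


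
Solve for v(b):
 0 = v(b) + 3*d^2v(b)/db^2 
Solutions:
 v(b) = C1*sin(sqrt(3)*b/3) + C2*cos(sqrt(3)*b/3)


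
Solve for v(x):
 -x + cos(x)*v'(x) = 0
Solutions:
 v(x) = C1 + Integral(x/cos(x), x)


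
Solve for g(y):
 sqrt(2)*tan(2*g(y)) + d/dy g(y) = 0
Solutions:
 g(y) = -asin(C1*exp(-2*sqrt(2)*y))/2 + pi/2
 g(y) = asin(C1*exp(-2*sqrt(2)*y))/2


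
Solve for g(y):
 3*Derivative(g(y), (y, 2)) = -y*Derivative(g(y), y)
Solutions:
 g(y) = C1 + C2*erf(sqrt(6)*y/6)


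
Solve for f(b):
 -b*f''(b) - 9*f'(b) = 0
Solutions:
 f(b) = C1 + C2/b^8


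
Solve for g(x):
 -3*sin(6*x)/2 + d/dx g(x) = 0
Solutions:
 g(x) = C1 - cos(6*x)/4


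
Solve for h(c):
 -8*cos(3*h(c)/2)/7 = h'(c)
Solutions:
 8*c/7 - log(sin(3*h(c)/2) - 1)/3 + log(sin(3*h(c)/2) + 1)/3 = C1


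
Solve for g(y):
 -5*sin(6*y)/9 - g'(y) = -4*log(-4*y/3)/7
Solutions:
 g(y) = C1 + 4*y*log(-y)/7 - 4*y*log(3)/7 - 4*y/7 + 8*y*log(2)/7 + 5*cos(6*y)/54


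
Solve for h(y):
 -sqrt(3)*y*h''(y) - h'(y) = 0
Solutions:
 h(y) = C1 + C2*y^(1 - sqrt(3)/3)


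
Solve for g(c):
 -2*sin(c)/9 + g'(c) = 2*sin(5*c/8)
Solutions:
 g(c) = C1 - 16*cos(5*c/8)/5 - 2*cos(c)/9


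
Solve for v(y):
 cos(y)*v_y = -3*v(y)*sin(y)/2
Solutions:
 v(y) = C1*cos(y)^(3/2)


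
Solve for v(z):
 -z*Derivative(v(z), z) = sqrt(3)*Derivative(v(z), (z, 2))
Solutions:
 v(z) = C1 + C2*erf(sqrt(2)*3^(3/4)*z/6)


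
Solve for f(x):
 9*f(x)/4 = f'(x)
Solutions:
 f(x) = C1*exp(9*x/4)


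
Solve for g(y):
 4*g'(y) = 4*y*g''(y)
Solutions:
 g(y) = C1 + C2*y^2


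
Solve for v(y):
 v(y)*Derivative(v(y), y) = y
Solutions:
 v(y) = -sqrt(C1 + y^2)
 v(y) = sqrt(C1 + y^2)


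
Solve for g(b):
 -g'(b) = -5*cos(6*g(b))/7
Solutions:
 -5*b/7 - log(sin(6*g(b)) - 1)/12 + log(sin(6*g(b)) + 1)/12 = C1


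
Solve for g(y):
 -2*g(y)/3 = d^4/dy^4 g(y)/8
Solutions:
 g(y) = (C1*sin(sqrt(2)*3^(3/4)*y/3) + C2*cos(sqrt(2)*3^(3/4)*y/3))*exp(-sqrt(2)*3^(3/4)*y/3) + (C3*sin(sqrt(2)*3^(3/4)*y/3) + C4*cos(sqrt(2)*3^(3/4)*y/3))*exp(sqrt(2)*3^(3/4)*y/3)


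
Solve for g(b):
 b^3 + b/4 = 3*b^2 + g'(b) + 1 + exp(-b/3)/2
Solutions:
 g(b) = C1 + b^4/4 - b^3 + b^2/8 - b + 3*exp(-b/3)/2


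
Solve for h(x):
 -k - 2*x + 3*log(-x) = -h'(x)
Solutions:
 h(x) = C1 + x^2 + x*(k + 3) - 3*x*log(-x)


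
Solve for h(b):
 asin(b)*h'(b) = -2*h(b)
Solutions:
 h(b) = C1*exp(-2*Integral(1/asin(b), b))


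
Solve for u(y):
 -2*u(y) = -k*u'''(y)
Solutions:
 u(y) = C1*exp(2^(1/3)*y*(1/k)^(1/3)) + C2*exp(2^(1/3)*y*(-1 + sqrt(3)*I)*(1/k)^(1/3)/2) + C3*exp(-2^(1/3)*y*(1 + sqrt(3)*I)*(1/k)^(1/3)/2)


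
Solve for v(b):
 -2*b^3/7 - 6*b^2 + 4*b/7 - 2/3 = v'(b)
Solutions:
 v(b) = C1 - b^4/14 - 2*b^3 + 2*b^2/7 - 2*b/3


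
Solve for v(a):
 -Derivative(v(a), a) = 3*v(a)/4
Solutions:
 v(a) = C1*exp(-3*a/4)


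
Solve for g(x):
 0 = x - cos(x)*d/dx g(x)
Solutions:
 g(x) = C1 + Integral(x/cos(x), x)


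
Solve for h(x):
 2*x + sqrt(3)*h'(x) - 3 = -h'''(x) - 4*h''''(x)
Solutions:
 h(x) = C1 + C2*exp(x*(-2 + (1 + 216*sqrt(3) + sqrt(-1 + (1 + 216*sqrt(3))^2))^(-1/3) + (1 + 216*sqrt(3) + sqrt(-1 + (1 + 216*sqrt(3))^2))^(1/3))/24)*sin(sqrt(3)*x*(-(1 + 216*sqrt(3) + sqrt(-1 + (1 + 216*sqrt(3))^2))^(1/3) + (1 + 216*sqrt(3) + sqrt(-1 + (1 + 216*sqrt(3))^2))^(-1/3))/24) + C3*exp(x*(-2 + (1 + 216*sqrt(3) + sqrt(-1 + (1 + 216*sqrt(3))^2))^(-1/3) + (1 + 216*sqrt(3) + sqrt(-1 + (1 + 216*sqrt(3))^2))^(1/3))/24)*cos(sqrt(3)*x*(-(1 + 216*sqrt(3) + sqrt(-1 + (1 + 216*sqrt(3))^2))^(1/3) + (1 + 216*sqrt(3) + sqrt(-1 + (1 + 216*sqrt(3))^2))^(-1/3))/24) + C4*exp(-x*((1 + 216*sqrt(3) + sqrt(-1 + (1 + 216*sqrt(3))^2))^(-1/3) + 1 + (1 + 216*sqrt(3) + sqrt(-1 + (1 + 216*sqrt(3))^2))^(1/3))/12) - sqrt(3)*x^2/3 + sqrt(3)*x


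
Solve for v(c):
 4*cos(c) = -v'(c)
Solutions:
 v(c) = C1 - 4*sin(c)


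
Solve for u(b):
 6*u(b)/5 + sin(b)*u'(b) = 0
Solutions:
 u(b) = C1*(cos(b) + 1)^(3/5)/(cos(b) - 1)^(3/5)


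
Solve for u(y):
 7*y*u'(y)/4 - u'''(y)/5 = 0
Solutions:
 u(y) = C1 + Integral(C2*airyai(70^(1/3)*y/2) + C3*airybi(70^(1/3)*y/2), y)


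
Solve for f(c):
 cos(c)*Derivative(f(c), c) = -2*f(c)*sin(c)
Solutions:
 f(c) = C1*cos(c)^2


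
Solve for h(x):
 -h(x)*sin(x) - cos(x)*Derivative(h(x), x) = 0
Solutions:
 h(x) = C1*cos(x)


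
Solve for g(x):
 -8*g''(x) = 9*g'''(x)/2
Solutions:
 g(x) = C1 + C2*x + C3*exp(-16*x/9)


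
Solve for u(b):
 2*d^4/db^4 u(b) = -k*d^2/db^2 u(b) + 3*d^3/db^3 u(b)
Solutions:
 u(b) = C1 + C2*b + C3*exp(b*(3 - sqrt(9 - 8*k))/4) + C4*exp(b*(sqrt(9 - 8*k) + 3)/4)


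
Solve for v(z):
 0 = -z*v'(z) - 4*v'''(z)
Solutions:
 v(z) = C1 + Integral(C2*airyai(-2^(1/3)*z/2) + C3*airybi(-2^(1/3)*z/2), z)


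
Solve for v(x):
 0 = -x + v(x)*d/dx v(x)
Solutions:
 v(x) = -sqrt(C1 + x^2)
 v(x) = sqrt(C1 + x^2)


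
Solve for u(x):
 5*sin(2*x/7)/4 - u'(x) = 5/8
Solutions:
 u(x) = C1 - 5*x/8 - 35*cos(2*x/7)/8


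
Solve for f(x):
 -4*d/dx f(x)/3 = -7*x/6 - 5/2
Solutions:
 f(x) = C1 + 7*x^2/16 + 15*x/8


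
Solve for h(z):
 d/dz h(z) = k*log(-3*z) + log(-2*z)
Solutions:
 h(z) = C1 + z*(k + 1)*log(-z) + z*(-k + k*log(3) - 1 + log(2))


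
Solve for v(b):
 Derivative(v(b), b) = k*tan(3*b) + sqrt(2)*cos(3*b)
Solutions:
 v(b) = C1 - k*log(cos(3*b))/3 + sqrt(2)*sin(3*b)/3


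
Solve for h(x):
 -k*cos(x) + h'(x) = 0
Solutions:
 h(x) = C1 + k*sin(x)


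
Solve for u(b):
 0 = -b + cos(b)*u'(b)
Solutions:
 u(b) = C1 + Integral(b/cos(b), b)


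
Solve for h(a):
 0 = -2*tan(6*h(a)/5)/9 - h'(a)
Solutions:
 h(a) = -5*asin(C1*exp(-4*a/15))/6 + 5*pi/6
 h(a) = 5*asin(C1*exp(-4*a/15))/6


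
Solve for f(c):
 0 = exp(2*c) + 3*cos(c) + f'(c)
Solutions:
 f(c) = C1 - exp(2*c)/2 - 3*sin(c)


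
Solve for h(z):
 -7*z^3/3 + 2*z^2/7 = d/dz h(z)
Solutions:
 h(z) = C1 - 7*z^4/12 + 2*z^3/21


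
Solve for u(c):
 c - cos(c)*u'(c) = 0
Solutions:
 u(c) = C1 + Integral(c/cos(c), c)


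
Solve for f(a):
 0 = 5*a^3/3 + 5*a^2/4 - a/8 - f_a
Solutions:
 f(a) = C1 + 5*a^4/12 + 5*a^3/12 - a^2/16


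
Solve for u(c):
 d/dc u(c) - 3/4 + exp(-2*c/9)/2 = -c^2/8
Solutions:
 u(c) = C1 - c^3/24 + 3*c/4 + 9*exp(-2*c/9)/4


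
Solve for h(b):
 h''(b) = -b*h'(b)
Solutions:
 h(b) = C1 + C2*erf(sqrt(2)*b/2)


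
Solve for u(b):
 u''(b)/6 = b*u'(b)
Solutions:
 u(b) = C1 + C2*erfi(sqrt(3)*b)


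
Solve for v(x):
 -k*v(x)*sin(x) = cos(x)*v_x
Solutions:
 v(x) = C1*exp(k*log(cos(x)))


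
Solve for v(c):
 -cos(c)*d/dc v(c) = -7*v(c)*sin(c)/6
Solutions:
 v(c) = C1/cos(c)^(7/6)


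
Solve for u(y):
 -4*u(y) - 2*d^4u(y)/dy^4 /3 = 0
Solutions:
 u(y) = (C1*sin(2^(3/4)*3^(1/4)*y/2) + C2*cos(2^(3/4)*3^(1/4)*y/2))*exp(-2^(3/4)*3^(1/4)*y/2) + (C3*sin(2^(3/4)*3^(1/4)*y/2) + C4*cos(2^(3/4)*3^(1/4)*y/2))*exp(2^(3/4)*3^(1/4)*y/2)


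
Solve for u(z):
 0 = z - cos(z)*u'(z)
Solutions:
 u(z) = C1 + Integral(z/cos(z), z)


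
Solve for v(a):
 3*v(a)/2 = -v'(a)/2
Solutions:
 v(a) = C1*exp(-3*a)


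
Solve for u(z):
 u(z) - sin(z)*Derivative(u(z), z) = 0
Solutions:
 u(z) = C1*sqrt(cos(z) - 1)/sqrt(cos(z) + 1)


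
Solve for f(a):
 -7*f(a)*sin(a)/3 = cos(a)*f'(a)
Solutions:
 f(a) = C1*cos(a)^(7/3)


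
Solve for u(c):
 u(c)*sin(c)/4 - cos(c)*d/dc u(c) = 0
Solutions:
 u(c) = C1/cos(c)^(1/4)


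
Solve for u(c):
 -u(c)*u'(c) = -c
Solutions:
 u(c) = -sqrt(C1 + c^2)
 u(c) = sqrt(C1 + c^2)


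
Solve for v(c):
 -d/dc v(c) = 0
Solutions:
 v(c) = C1


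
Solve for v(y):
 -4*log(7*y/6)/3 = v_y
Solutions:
 v(y) = C1 - 4*y*log(y)/3 - 4*y*log(7)/3 + 4*y/3 + 4*y*log(6)/3


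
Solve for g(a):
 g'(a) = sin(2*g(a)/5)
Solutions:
 -a + 5*log(cos(2*g(a)/5) - 1)/4 - 5*log(cos(2*g(a)/5) + 1)/4 = C1


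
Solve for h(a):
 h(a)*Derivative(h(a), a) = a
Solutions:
 h(a) = -sqrt(C1 + a^2)
 h(a) = sqrt(C1 + a^2)


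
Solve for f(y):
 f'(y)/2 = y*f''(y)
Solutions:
 f(y) = C1 + C2*y^(3/2)


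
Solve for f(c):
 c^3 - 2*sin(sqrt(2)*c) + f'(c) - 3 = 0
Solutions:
 f(c) = C1 - c^4/4 + 3*c - sqrt(2)*cos(sqrt(2)*c)


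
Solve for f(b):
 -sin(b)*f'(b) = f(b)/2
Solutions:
 f(b) = C1*(cos(b) + 1)^(1/4)/(cos(b) - 1)^(1/4)


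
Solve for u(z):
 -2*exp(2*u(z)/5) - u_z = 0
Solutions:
 u(z) = 5*log(-sqrt(-1/(C1 - 2*z))) - 5*log(2) + 5*log(10)/2
 u(z) = 5*log(-1/(C1 - 2*z))/2 - 5*log(2) + 5*log(10)/2


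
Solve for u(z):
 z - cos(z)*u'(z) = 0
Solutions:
 u(z) = C1 + Integral(z/cos(z), z)


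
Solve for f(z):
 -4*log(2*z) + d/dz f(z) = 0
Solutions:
 f(z) = C1 + 4*z*log(z) - 4*z + z*log(16)


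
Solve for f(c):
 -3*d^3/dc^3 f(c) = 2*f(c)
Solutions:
 f(c) = C3*exp(-2^(1/3)*3^(2/3)*c/3) + (C1*sin(2^(1/3)*3^(1/6)*c/2) + C2*cos(2^(1/3)*3^(1/6)*c/2))*exp(2^(1/3)*3^(2/3)*c/6)


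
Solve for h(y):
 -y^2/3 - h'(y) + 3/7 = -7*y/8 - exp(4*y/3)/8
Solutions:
 h(y) = C1 - y^3/9 + 7*y^2/16 + 3*y/7 + 3*exp(4*y/3)/32


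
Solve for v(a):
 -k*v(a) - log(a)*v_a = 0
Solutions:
 v(a) = C1*exp(-k*li(a))


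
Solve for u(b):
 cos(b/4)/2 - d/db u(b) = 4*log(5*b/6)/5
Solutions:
 u(b) = C1 - 4*b*log(b)/5 - 4*b*log(5)/5 + 4*b/5 + 4*b*log(6)/5 + 2*sin(b/4)


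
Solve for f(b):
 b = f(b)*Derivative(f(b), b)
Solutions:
 f(b) = -sqrt(C1 + b^2)
 f(b) = sqrt(C1 + b^2)


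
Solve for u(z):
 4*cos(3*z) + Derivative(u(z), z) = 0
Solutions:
 u(z) = C1 - 4*sin(3*z)/3


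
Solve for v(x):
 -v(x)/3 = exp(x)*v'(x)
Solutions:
 v(x) = C1*exp(exp(-x)/3)


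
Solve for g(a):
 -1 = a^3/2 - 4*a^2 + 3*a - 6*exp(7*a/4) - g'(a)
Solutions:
 g(a) = C1 + a^4/8 - 4*a^3/3 + 3*a^2/2 + a - 24*exp(7*a/4)/7


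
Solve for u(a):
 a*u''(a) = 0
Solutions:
 u(a) = C1 + C2*a


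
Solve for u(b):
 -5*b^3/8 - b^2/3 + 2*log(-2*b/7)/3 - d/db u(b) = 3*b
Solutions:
 u(b) = C1 - 5*b^4/32 - b^3/9 - 3*b^2/2 + 2*b*log(-b)/3 + 2*b*(-log(7) - 1 + log(2))/3


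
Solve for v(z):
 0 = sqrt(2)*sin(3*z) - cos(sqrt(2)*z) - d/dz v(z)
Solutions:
 v(z) = C1 - sqrt(2)*sin(sqrt(2)*z)/2 - sqrt(2)*cos(3*z)/3


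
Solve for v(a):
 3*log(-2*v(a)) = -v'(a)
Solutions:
 Integral(1/(log(-_y) + log(2)), (_y, v(a)))/3 = C1 - a


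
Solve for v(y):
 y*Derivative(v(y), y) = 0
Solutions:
 v(y) = C1


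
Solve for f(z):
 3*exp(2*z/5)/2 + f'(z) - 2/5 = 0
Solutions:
 f(z) = C1 + 2*z/5 - 15*exp(2*z/5)/4


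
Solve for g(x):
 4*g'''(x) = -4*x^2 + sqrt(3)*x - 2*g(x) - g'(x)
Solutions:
 g(x) = C1*exp(-3^(1/3)*x*(-(18 + sqrt(327))^(1/3) + 3^(1/3)/(18 + sqrt(327))^(1/3))/12)*sin(3^(1/6)*x*(3/(18 + sqrt(327))^(1/3) + 3^(2/3)*(18 + sqrt(327))^(1/3))/12) + C2*exp(-3^(1/3)*x*(-(18 + sqrt(327))^(1/3) + 3^(1/3)/(18 + sqrt(327))^(1/3))/12)*cos(3^(1/6)*x*(3/(18 + sqrt(327))^(1/3) + 3^(2/3)*(18 + sqrt(327))^(1/3))/12) + C3*exp(3^(1/3)*x*(-(18 + sqrt(327))^(1/3) + 3^(1/3)/(18 + sqrt(327))^(1/3))/6) - 2*x^2 + sqrt(3)*x/2 + 2*x - 1 - sqrt(3)/4


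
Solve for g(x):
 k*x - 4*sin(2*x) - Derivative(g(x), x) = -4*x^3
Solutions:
 g(x) = C1 + k*x^2/2 + x^4 + 2*cos(2*x)
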